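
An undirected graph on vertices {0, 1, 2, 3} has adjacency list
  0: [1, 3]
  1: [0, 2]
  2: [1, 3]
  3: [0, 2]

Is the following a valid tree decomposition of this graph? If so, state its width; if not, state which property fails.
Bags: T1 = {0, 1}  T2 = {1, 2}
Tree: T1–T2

A tree decomposition must satisfy three properties: every vertex lies in some bag; for every edge, both endpoints lie together in some bag; and for every vertex, the bags containing it form a connected subtree. Here vertex 3 appears in no bag, so the decomposition is invalid.

No — vertex 3 appears in no bag.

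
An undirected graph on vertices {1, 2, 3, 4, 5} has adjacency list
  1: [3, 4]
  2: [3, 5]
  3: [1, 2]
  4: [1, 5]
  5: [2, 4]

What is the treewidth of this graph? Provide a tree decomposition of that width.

The largest bag has 3 vertices, giving width 2; this decomposition certifies tw(G) ≤ 2. Since 5–4–1–3–2–5 is a cycle in G, G is not acyclic. Forests are exactly the graphs of treewidth ≤ 1, so tw(G) ≥ 2. Therefore the treewidth is 2.

Treewidth 2.
One such decomposition:
Bags: B1 = {1, 4, 5}  B2 = {1, 3, 5}  B3 = {2, 3, 5}
Tree: B1–B2, B2–B3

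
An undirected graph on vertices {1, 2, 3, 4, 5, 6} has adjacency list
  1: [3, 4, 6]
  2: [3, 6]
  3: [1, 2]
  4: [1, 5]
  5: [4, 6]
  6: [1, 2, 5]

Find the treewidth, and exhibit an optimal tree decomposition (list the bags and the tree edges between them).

Every bag has size at most 3, so the width is 3 − 1 = 2 and tw(G) ≤ 2. The edges 5–4–1–6–5 form a cycle, so G is not a tree and its treewidth is at least 2. The upper and lower bounds meet at 2, so that is the treewidth.

Treewidth 2.
One optimal decomposition is:
Bags: B1 = {4, 5, 6}  B2 = {1, 4, 6}  B3 = {1, 2, 6}  B4 = {1, 2, 3}
Tree: B1–B2, B2–B3, B3–B4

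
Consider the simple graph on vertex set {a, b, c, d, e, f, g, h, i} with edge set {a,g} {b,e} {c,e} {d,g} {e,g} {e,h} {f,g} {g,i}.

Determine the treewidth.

1

A width-1 tree decomposition is:
Bags: B1 = {e, g}  B2 = {f, g}  B3 = {d, g}  B4 = {b, e}  B5 = {e, h}  B6 = {g, i}  B7 = {c, e}  B8 = {a, g}
Tree: B1–B2, B2–B3, B1–B4, B1–B5, B1–B6, B5–B7, B2–B8
The largest bag has 2 vertices, giving width 1; this decomposition certifies tw(G) ≤ 1. Any graph with an edge has treewidth ≥ 1, and G has the edge g–e. Combining the bounds, tw(G) = 1.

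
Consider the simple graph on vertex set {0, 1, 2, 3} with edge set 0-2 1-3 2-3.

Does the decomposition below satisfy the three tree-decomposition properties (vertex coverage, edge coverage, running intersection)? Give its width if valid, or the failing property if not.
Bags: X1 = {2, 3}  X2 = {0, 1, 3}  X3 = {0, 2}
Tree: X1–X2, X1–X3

No — bags containing vertex 0 are not connected in the tree.

A tree decomposition must satisfy three properties: every vertex lies in some bag; for every edge, both endpoints lie together in some bag; and for every vertex, the bags containing it form a connected subtree. Here bags containing vertex 0 are not connected in the tree, so the decomposition is invalid.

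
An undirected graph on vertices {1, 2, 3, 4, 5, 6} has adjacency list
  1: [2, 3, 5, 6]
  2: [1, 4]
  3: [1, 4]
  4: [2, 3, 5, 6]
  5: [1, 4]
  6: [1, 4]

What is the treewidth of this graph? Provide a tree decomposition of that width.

Every bag has size at most 3, so the width is 3 − 1 = 2 and tw(G) ≤ 2. Since 3–4–5–1–3 is a cycle in G, G is not acyclic. Forests are exactly the graphs of treewidth ≤ 1, so tw(G) ≥ 2. The upper and lower bounds meet at 2, so that is the treewidth.

Treewidth 2.
Bags: B1 = {1, 3, 4}  B2 = {1, 4, 5}  B3 = {1, 2, 4}  B4 = {1, 4, 6}
Tree: B1–B2, B2–B3, B3–B4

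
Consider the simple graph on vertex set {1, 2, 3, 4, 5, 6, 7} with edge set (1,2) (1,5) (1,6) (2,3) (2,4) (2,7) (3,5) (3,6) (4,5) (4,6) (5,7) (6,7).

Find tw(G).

A width-3 tree decomposition is:
Bags: B1 = {1, 2, 5, 6}  B2 = {2, 4, 5, 6}  B3 = {2, 5, 6, 7}  B4 = {2, 3, 5, 6}
Tree: B1–B2, B2–B3, B3–B4
The largest bag has 4 vertices, giving width 3; this decomposition certifies tw(G) ≤ 3. For the lower bound: the 4 vertex sets {1,2}, {4,5}, {6}, {7} are disjoint, each induces a connected subgraph, and every pair is joined by at least one edge of G. Contracting each set to a single vertex therefore yields K_{4} as a minor, and since treewidth is minor-monotone, tw(G) ≥ tw(K_{4}) = 3. Therefore the treewidth is 3.

3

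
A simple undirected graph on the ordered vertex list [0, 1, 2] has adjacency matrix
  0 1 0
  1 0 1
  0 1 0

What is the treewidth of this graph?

A width-1 tree decomposition is:
Bags: B1 = {1, 2}  B2 = {0, 1}
Tree: B1–B2
Every bag has size at most 2, so the width is 2 − 1 = 1 and tw(G) ≤ 1. Since G has at least one edge (e.g. 2–1), it is not an edgeless graph, so tw(G) ≥ 1. Hence tw(G) = 1 exactly.

1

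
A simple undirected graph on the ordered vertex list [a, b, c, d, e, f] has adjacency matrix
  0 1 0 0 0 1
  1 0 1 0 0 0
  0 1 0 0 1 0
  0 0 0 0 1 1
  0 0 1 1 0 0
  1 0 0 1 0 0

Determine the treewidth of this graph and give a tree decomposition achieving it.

Each bag holds 3 vertices, so the decomposition has width 2, which upper-bounds the treewidth. The edges b–a–f–d–e–c–b form a cycle, so G is not a tree and its treewidth is at least 2. Combining the bounds, tw(G) = 2.

Treewidth 2.
One optimal decomposition is:
Bags: B1 = {a, b, f}  B2 = {b, d, f}  B3 = {b, d, e}  B4 = {b, c, e}
Tree: B1–B2, B2–B3, B3–B4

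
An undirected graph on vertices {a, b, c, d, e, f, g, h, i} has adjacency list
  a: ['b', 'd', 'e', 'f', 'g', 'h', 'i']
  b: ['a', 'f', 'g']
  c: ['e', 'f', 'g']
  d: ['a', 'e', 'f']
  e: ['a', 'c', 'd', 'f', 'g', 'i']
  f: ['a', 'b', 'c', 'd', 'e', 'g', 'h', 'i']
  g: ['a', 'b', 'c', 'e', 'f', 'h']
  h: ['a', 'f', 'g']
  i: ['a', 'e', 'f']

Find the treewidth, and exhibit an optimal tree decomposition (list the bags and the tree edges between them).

Treewidth 3.
One such decomposition:
Bags: B1 = {a, d, e, f}  B2 = {a, e, f, g}  B3 = {a, e, f, i}  B4 = {a, b, f, g}  B5 = {c, e, f, g}  B6 = {a, f, g, h}
Tree: B1–B2, B2–B3, B2–B4, B2–B5, B4–B6

Each bag holds 4 vertices, so the decomposition has width 3, which upper-bounds the treewidth. On the other hand G contains the 4-clique {c, e, f, g}. A clique must lie in a single bag of any decomposition, so no decomposition can have width below 3. Combining the bounds, tw(G) = 3.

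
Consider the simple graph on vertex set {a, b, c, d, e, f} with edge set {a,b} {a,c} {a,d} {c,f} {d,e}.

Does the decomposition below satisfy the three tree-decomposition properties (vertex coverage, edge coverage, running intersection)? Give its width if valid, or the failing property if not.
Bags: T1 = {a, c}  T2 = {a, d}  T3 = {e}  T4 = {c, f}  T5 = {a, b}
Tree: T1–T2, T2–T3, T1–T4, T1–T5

No — edge (d,e) lies in no bag.

A tree decomposition must satisfy three properties: every vertex lies in some bag; for every edge, both endpoints lie together in some bag; and for every vertex, the bags containing it form a connected subtree. Here edge (d,e) lies in no bag, so the decomposition is invalid.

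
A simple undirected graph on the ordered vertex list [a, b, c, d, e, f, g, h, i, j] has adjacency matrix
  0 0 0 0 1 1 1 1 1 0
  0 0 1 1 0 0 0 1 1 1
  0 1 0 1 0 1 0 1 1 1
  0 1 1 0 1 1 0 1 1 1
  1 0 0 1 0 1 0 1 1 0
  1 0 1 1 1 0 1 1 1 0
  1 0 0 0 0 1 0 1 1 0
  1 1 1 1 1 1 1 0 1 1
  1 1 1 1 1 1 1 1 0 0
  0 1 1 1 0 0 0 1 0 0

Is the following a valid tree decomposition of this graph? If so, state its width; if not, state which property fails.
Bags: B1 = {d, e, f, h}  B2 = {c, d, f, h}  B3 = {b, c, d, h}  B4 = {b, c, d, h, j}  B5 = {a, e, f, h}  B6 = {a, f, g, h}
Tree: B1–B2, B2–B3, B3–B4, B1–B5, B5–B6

No — vertex i appears in no bag.

A tree decomposition must satisfy three properties: every vertex lies in some bag; for every edge, both endpoints lie together in some bag; and for every vertex, the bags containing it form a connected subtree. Here vertex i appears in no bag, so the decomposition is invalid.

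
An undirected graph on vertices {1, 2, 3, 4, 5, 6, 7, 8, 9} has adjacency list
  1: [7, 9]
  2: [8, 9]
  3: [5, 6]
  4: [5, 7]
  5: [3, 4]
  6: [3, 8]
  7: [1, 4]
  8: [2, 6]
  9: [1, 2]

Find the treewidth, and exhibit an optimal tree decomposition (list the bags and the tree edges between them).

Treewidth 2.
One optimal decomposition is:
Bags: B1 = {2, 8, 9}  B2 = {1, 8, 9}  B3 = {1, 7, 8}  B4 = {4, 7, 8}  B5 = {4, 5, 8}  B6 = {3, 5, 8}  B7 = {3, 6, 8}
Tree: B1–B2, B2–B3, B3–B4, B4–B5, B5–B6, B6–B7

The largest bag has 3 vertices, giving width 2; this decomposition certifies tw(G) ≤ 2. For the lower bound, G contains the cycle 8–2–9–1–7–4–5–3–6–8, so G is not a forest; only forests have treewidth ≤ 1, hence tw(G) ≥ 2. Combining the bounds, tw(G) = 2.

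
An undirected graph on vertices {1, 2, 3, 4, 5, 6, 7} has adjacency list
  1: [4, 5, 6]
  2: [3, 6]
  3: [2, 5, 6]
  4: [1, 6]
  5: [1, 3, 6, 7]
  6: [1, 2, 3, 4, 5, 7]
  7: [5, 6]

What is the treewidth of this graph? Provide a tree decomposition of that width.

The largest bag has 3 vertices, giving width 2; this decomposition certifies tw(G) ≤ 2. On the other hand G contains the 3-clique {2, 3, 6}. A clique must lie in a single bag of any decomposition, so no decomposition can have width below 2. Hence tw(G) = 2 exactly.

Treewidth 2.
Bags: B1 = {1, 5, 6}  B2 = {3, 5, 6}  B3 = {5, 6, 7}  B4 = {2, 3, 6}  B5 = {1, 4, 6}
Tree: B1–B2, B1–B3, B2–B4, B1–B5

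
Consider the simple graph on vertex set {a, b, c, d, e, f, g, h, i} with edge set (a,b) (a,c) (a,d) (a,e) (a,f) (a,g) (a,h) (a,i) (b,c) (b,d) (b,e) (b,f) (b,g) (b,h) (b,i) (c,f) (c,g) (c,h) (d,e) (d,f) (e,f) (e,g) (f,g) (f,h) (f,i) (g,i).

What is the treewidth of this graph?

A width-4 tree decomposition is:
Bags: B1 = {a, b, c, f, g}  B2 = {a, b, f, g, i}  B3 = {a, b, e, f, g}  B4 = {a, b, d, e, f}  B5 = {a, b, c, f, h}
Tree: B1–B2, B1–B3, B3–B4, B1–B5
The largest bag has 5 vertices, giving width 4; this decomposition certifies tw(G) ≤ 4. For the lower bound, the 5 vertices {a, b, d, e, f} are pairwise adjacent, and any tree decomposition puts a clique entirely inside one bag — forcing width ≥ 4. The upper and lower bounds meet at 4, so that is the treewidth.

4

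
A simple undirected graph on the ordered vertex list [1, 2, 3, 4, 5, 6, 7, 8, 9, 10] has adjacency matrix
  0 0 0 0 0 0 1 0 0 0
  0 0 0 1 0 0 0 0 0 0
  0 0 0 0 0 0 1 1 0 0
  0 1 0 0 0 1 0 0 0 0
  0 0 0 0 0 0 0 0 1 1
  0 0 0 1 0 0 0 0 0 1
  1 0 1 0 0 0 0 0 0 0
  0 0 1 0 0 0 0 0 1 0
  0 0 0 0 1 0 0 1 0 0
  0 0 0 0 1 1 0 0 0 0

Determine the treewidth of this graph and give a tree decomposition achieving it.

Each bag holds 2 vertices, so the decomposition has width 1, which upper-bounds the treewidth. Since G has at least one edge (e.g. 1–7), it is not an edgeless graph, so tw(G) ≥ 1. The upper and lower bounds meet at 1, so that is the treewidth.

Treewidth 1.
Bags: B1 = {1, 7}  B2 = {3, 7}  B3 = {3, 8}  B4 = {8, 9}  B5 = {5, 9}  B6 = {5, 10}  B7 = {6, 10}  B8 = {4, 6}  B9 = {2, 4}
Tree: B1–B2, B2–B3, B3–B4, B4–B5, B5–B6, B6–B7, B7–B8, B8–B9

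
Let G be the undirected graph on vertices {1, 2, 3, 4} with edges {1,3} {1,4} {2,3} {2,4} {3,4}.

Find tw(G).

A width-2 tree decomposition is:
Bags: B1 = {2, 3, 4}  B2 = {1, 3, 4}
Tree: B1–B2
Each bag holds 3 vertices, so the decomposition has width 2, which upper-bounds the treewidth. For the lower bound, the 3 vertices {1, 3, 4} are pairwise adjacent, and any tree decomposition puts a clique entirely inside one bag — forcing width ≥ 2. Combining the bounds, tw(G) = 2.

2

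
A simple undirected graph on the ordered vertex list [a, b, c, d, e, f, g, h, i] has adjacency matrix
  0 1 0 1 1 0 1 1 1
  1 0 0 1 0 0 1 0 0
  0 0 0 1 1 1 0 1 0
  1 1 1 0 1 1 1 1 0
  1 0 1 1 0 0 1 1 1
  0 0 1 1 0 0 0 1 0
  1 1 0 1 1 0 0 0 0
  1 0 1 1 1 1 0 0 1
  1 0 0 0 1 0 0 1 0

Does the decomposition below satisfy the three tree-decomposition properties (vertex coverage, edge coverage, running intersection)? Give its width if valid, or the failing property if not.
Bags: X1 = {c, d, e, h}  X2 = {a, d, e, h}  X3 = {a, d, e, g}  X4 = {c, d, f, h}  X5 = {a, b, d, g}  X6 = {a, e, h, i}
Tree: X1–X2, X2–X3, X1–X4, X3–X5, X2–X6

Yes; width 3.

Vertex coverage: the bags together contain {a, b, c, d, e, f, g, h, i}, the full vertex set. Edge coverage: each edge of G has both endpoints in at least one bag. Running intersection: for every vertex, the bags containing it form a connected subtree. All three properties hold, so this is a valid tree decomposition of width max|bag| − 1 = 3, and hence tw(G) ≤ 3.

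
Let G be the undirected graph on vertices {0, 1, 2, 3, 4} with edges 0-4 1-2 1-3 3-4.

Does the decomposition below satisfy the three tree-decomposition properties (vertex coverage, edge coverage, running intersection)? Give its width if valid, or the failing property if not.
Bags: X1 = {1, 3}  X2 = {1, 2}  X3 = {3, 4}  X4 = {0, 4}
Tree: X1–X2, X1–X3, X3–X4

Every vertex of G appears in some bag (union = {0, 1, 2, 3, 4}); every edge is covered by a bag; and for each vertex v the set of bags containing v is connected in the bag tree. The decomposition is therefore valid. The largest bag has 2 vertices, so the width is 1.

Yes; width 1.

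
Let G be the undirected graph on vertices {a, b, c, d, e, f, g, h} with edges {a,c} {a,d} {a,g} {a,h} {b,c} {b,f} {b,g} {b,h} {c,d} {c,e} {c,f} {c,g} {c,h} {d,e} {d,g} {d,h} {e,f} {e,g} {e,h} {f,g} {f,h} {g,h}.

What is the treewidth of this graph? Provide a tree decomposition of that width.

Each bag holds 5 vertices, so the decomposition has width 4, which upper-bounds the treewidth. Conversely, {c, d, e, g, h} is a clique of size 5, and the vertices of any clique must share a bag in every tree decomposition; so some bag has ≥ 5 vertices and tw(G) ≥ 4. Combining the bounds, tw(G) = 4.

Treewidth 4.
One such decomposition:
Bags: B1 = {c, d, e, g, h}  B2 = {a, c, d, g, h}  B3 = {c, e, f, g, h}  B4 = {b, c, f, g, h}
Tree: B1–B2, B1–B3, B3–B4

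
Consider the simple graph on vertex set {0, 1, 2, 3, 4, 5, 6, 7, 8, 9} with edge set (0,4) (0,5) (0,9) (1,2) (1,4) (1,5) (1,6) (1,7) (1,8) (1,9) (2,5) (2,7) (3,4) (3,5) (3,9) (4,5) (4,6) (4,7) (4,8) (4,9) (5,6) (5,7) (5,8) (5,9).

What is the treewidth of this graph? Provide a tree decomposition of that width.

Treewidth 3.
Bags: B1 = {1, 4, 5, 9}  B2 = {1, 4, 5, 6}  B3 = {0, 4, 5, 9}  B4 = {3, 4, 5, 9}  B5 = {1, 4, 5, 7}  B6 = {1, 2, 5, 7}  B7 = {1, 4, 5, 8}
Tree: B1–B2, B1–B3, B1–B4, B2–B5, B5–B6, B5–B7

Each bag holds 4 vertices, so the decomposition has width 3, which upper-bounds the treewidth. For the lower bound, the 4 vertices {1, 2, 5, 7} are pairwise adjacent, and any tree decomposition puts a clique entirely inside one bag — forcing width ≥ 3. Combining the bounds, tw(G) = 3.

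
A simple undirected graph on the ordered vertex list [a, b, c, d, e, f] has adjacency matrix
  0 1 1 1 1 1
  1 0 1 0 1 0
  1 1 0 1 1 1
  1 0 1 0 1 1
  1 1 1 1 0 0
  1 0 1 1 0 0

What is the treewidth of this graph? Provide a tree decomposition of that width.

Every bag has size at most 4, so the width is 4 − 1 = 3 and tw(G) ≤ 3. For the lower bound, the 4 vertices {a, c, d, e} are pairwise adjacent, and any tree decomposition puts a clique entirely inside one bag — forcing width ≥ 3. Hence tw(G) = 3 exactly.

Treewidth 3.
One optimal decomposition is:
Bags: B1 = {a, b, c, e}  B2 = {a, c, d, e}  B3 = {a, c, d, f}
Tree: B1–B2, B2–B3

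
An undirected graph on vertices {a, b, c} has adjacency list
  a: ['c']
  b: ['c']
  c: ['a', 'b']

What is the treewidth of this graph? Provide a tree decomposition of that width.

The largest bag has 2 vertices, giving width 1; this decomposition certifies tw(G) ≤ 1. Since G has at least one edge (e.g. a–c), it is not an edgeless graph, so tw(G) ≥ 1. Combining the bounds, tw(G) = 1.

Treewidth 1.
One optimal decomposition is:
Bags: B1 = {a, c}  B2 = {b, c}
Tree: B1–B2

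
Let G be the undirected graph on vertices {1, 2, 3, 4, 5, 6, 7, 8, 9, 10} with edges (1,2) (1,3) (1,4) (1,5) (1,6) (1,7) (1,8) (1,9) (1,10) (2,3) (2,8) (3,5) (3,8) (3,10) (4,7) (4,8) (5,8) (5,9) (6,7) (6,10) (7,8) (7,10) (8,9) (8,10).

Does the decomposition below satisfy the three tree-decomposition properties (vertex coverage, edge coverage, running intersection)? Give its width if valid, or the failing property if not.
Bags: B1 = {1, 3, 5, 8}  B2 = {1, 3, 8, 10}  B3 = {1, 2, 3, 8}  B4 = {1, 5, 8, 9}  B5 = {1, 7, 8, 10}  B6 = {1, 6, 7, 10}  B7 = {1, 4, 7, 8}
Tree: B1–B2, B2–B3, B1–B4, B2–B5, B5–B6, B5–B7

Yes; width 3.

Every vertex of G appears in some bag (union = {1, 2, 3, 4, 5, 6, 7, 8, 9, 10}); every edge is covered by a bag; and for each vertex v the set of bags containing v is connected in the bag tree. The decomposition is therefore valid. The largest bag has 4 vertices, so the width is 3.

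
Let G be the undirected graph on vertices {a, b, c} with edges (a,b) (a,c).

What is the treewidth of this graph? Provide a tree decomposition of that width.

Treewidth 1.
One optimal decomposition is:
Bags: B1 = {a, b}  B2 = {a, c}
Tree: B1–B2

The largest bag has 2 vertices, giving width 1; this decomposition certifies tw(G) ≤ 1. Any graph with an edge has treewidth ≥ 1, and G has the edge b–a. The upper and lower bounds meet at 1, so that is the treewidth.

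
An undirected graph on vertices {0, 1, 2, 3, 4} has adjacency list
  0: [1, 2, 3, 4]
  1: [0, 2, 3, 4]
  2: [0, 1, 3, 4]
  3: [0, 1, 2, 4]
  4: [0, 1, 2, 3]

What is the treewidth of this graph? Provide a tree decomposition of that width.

Treewidth 4.
One such decomposition:
Bags: B1 = {0, 1, 2, 3, 4}
Tree: (single bag)

With just one bag of size 5, the width is 5 − 1 = 4, so tw(G) ≤ 4. For the lower bound, the 5 vertices {0, 1, 2, 3, 4} are pairwise adjacent, and any tree decomposition puts a clique entirely inside one bag — forcing width ≥ 4. Therefore the treewidth is 4.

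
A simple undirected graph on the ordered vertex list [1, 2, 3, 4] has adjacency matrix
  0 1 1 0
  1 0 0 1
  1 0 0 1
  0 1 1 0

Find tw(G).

A width-2 tree decomposition is:
Bags: B1 = {1, 2, 4}  B2 = {1, 3, 4}
Tree: B1–B2
Every bag has size at most 3, so the width is 3 − 1 = 2 and tw(G) ≤ 2. For the lower bound, G contains the cycle 1–2–4–3–1, so G is not a forest; only forests have treewidth ≤ 1, hence tw(G) ≥ 2. Therefore the treewidth is 2.

2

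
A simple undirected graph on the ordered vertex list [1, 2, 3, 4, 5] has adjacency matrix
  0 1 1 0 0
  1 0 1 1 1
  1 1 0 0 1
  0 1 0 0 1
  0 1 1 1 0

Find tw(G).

2

A width-2 tree decomposition is:
Bags: B1 = {2, 4, 5}  B2 = {2, 3, 5}  B3 = {1, 2, 3}
Tree: B1–B2, B2–B3
Every bag has size at most 3, so the width is 3 − 1 = 2 and tw(G) ≤ 2. For the lower bound, the 3 vertices {1, 2, 3} are pairwise adjacent, and any tree decomposition puts a clique entirely inside one bag — forcing width ≥ 2. Therefore the treewidth is 2.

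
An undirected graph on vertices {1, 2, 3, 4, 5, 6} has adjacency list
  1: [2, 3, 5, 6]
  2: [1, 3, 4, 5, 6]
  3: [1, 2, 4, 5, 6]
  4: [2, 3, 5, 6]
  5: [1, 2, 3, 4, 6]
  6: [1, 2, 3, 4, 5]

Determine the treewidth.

A width-4 tree decomposition is:
Bags: B1 = {1, 2, 3, 5, 6}  B2 = {2, 3, 4, 5, 6}
Tree: B1–B2
The largest bag has 5 vertices, giving width 4; this decomposition certifies tw(G) ≤ 4. For the lower bound, the 5 vertices {1, 2, 3, 5, 6} are pairwise adjacent, and any tree decomposition puts a clique entirely inside one bag — forcing width ≥ 4. The upper and lower bounds meet at 4, so that is the treewidth.

4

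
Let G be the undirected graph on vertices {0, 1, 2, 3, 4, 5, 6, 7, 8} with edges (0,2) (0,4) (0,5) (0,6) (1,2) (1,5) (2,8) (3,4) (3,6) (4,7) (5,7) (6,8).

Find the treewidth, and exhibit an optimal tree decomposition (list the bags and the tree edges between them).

Every bag has size at most 4, so the width is 4 − 1 = 3 and tw(G) ≤ 3. For the lower bound: the 4 vertex sets {1,5,7}, {2}, {0}, {3,4,6,8} are disjoint, each induces a connected subgraph, and every pair is joined by at least one edge of G. Contracting each set to a single vertex therefore yields K_{4} as a minor, and since treewidth is minor-monotone, tw(G) ≥ tw(K_{4}) = 3. Hence tw(G) = 3 exactly.

Treewidth 3.
One such decomposition:
Bags: B1 = {1, 2, 5, 7}  B2 = {0, 2, 5, 7}  B3 = {0, 2, 4, 7}  B4 = {0, 2, 4, 8}  B5 = {0, 4, 6, 8}  B6 = {3, 4, 6, 8}
Tree: B1–B2, B2–B3, B3–B4, B4–B5, B5–B6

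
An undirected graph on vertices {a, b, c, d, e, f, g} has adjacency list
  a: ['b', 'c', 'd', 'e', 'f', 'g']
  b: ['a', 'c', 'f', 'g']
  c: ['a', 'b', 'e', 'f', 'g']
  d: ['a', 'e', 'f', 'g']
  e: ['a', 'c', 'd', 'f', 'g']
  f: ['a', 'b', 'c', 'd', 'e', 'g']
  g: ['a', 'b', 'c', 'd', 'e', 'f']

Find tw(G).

4

A width-4 tree decomposition is:
Bags: B1 = {a, d, e, f, g}  B2 = {a, c, e, f, g}  B3 = {a, b, c, f, g}
Tree: B1–B2, B2–B3
Each bag holds 5 vertices, so the decomposition has width 4, which upper-bounds the treewidth. Conversely, {a, d, e, f, g} is a clique of size 5, and the vertices of any clique must share a bag in every tree decomposition; so some bag has ≥ 5 vertices and tw(G) ≥ 4. The upper and lower bounds meet at 4, so that is the treewidth.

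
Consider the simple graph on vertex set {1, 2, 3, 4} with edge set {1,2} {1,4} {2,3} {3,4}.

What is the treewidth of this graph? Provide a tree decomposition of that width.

Treewidth 2.
Bags: B1 = {1, 3, 4}  B2 = {1, 2, 3}
Tree: B1–B2

The largest bag has 3 vertices, giving width 2; this decomposition certifies tw(G) ≤ 2. The edges 3–4–1–2–3 form a cycle, so G is not a tree and its treewidth is at least 2. Combining the bounds, tw(G) = 2.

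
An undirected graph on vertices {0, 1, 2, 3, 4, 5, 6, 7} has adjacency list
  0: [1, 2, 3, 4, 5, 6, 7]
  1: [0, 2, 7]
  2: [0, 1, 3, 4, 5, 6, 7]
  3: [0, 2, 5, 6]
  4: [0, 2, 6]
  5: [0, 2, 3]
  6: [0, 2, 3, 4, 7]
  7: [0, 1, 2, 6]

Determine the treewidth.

3

A width-3 tree decomposition is:
Bags: B1 = {0, 2, 4, 6}  B2 = {0, 2, 6, 7}  B3 = {0, 1, 2, 7}  B4 = {0, 2, 3, 6}  B5 = {0, 2, 3, 5}
Tree: B1–B2, B2–B3, B1–B4, B4–B5
Every bag has size at most 4, so the width is 4 − 1 = 3 and tw(G) ≤ 3. On the other hand G contains the 4-clique {0, 1, 2, 7}. A clique must lie in a single bag of any decomposition, so no decomposition can have width below 3. The upper and lower bounds meet at 3, so that is the treewidth.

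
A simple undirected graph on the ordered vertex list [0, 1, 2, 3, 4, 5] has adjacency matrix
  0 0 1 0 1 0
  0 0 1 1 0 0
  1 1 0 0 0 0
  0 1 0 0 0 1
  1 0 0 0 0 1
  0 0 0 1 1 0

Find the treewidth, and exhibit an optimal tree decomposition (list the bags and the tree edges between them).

Treewidth 2.
Bags: B1 = {0, 2, 4}  B2 = {2, 4, 5}  B3 = {2, 3, 5}  B4 = {1, 2, 3}
Tree: B1–B2, B2–B3, B3–B4

The largest bag has 3 vertices, giving width 2; this decomposition certifies tw(G) ≤ 2. Since 2–0–4–5–3–1–2 is a cycle in G, G is not acyclic. Forests are exactly the graphs of treewidth ≤ 1, so tw(G) ≥ 2. Hence tw(G) = 2 exactly.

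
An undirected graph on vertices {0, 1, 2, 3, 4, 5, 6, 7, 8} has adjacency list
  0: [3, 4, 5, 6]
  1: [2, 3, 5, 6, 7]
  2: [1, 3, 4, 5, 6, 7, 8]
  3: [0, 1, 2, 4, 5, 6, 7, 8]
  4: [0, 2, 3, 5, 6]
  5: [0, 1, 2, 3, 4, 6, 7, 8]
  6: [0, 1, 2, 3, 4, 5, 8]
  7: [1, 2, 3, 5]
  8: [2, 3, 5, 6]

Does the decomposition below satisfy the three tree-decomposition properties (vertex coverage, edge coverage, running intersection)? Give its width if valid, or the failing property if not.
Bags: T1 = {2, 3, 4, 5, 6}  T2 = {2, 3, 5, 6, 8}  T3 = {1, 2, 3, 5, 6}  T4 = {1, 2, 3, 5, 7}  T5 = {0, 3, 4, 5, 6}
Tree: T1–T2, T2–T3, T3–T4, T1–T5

Yes; width 4.

Vertex coverage: the bags together contain {0, 1, 2, 3, 4, 5, 6, 7, 8}, the full vertex set. Edge coverage: each edge of G has both endpoints in at least one bag. Running intersection: for every vertex, the bags containing it form a connected subtree. All three properties hold, so this is a valid tree decomposition of width max|bag| − 1 = 4, and hence tw(G) ≤ 4.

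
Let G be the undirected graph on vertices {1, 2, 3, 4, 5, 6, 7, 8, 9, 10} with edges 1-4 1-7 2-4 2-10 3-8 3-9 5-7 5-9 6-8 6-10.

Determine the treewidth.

2

A width-2 tree decomposition is:
Bags: B1 = {2, 6, 10}  B2 = {2, 4, 6}  B3 = {1, 4, 6}  B4 = {1, 6, 7}  B5 = {5, 6, 7}  B6 = {5, 6, 9}  B7 = {3, 6, 9}  B8 = {3, 6, 8}
Tree: B1–B2, B2–B3, B3–B4, B4–B5, B5–B6, B6–B7, B7–B8
Every bag has size at most 3, so the width is 3 − 1 = 2 and tw(G) ≤ 2. Since 6–10–2–4–1–7–5–9–3–8–6 is a cycle in G, G is not acyclic. Forests are exactly the graphs of treewidth ≤ 1, so tw(G) ≥ 2. Combining the bounds, tw(G) = 2.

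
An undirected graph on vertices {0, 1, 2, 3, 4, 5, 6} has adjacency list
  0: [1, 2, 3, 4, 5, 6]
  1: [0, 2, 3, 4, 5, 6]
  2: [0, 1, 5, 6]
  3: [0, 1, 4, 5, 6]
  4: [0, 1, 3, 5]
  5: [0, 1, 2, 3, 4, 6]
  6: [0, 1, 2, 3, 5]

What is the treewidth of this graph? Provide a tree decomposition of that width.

Treewidth 4.
Bags: B1 = {0, 1, 2, 5, 6}  B2 = {0, 1, 3, 5, 6}  B3 = {0, 1, 3, 4, 5}
Tree: B1–B2, B2–B3

The largest bag has 5 vertices, giving width 4; this decomposition certifies tw(G) ≤ 4. On the other hand G contains the 5-clique {0, 1, 2, 5, 6}. A clique must lie in a single bag of any decomposition, so no decomposition can have width below 4. Combining the bounds, tw(G) = 4.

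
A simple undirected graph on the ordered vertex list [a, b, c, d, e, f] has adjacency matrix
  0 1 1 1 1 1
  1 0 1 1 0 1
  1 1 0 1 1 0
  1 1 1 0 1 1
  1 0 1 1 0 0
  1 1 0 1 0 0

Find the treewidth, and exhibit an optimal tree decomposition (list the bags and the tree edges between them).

The largest bag has 4 vertices, giving width 3; this decomposition certifies tw(G) ≤ 3. Conversely, {a, c, d, e} is a clique of size 4, and the vertices of any clique must share a bag in every tree decomposition; so some bag has ≥ 4 vertices and tw(G) ≥ 3. The upper and lower bounds meet at 3, so that is the treewidth.

Treewidth 3.
Bags: B1 = {a, c, d, e}  B2 = {a, b, c, d}  B3 = {a, b, d, f}
Tree: B1–B2, B2–B3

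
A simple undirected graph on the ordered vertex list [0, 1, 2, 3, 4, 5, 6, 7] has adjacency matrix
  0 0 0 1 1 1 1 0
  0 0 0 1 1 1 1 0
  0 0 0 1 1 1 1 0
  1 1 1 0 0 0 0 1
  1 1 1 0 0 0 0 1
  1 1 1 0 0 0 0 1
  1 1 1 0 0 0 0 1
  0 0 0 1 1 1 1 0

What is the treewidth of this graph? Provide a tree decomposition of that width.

Each bag holds 5 vertices, so the decomposition has width 4, which upper-bounds the treewidth. For the lower bound: the 5 vertex sets {1,4}, {2,3}, {6,7}, {5}, {0} are disjoint, each induces a connected subgraph, and every pair is joined by at least one edge of G. Contracting each set to a single vertex therefore yields K_{5} as a minor, and since treewidth is minor-monotone, tw(G) ≥ tw(K_{5}) = 4. The upper and lower bounds meet at 4, so that is the treewidth.

Treewidth 4.
Bags: B1 = {1, 3, 4, 5, 6}  B2 = {2, 3, 4, 5, 6}  B3 = {3, 4, 5, 6, 7}  B4 = {0, 3, 4, 5, 6}
Tree: B1–B2, B2–B3, B3–B4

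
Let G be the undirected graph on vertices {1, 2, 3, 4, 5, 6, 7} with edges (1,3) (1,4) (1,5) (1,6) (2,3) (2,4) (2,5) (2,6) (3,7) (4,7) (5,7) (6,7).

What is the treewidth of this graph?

A width-3 tree decomposition is:
Bags: B1 = {1, 2, 6, 7}  B2 = {1, 2, 3, 7}  B3 = {1, 2, 5, 7}  B4 = {1, 2, 4, 7}
Tree: B1–B2, B2–B3, B3–B4
The largest bag has 4 vertices, giving width 3; this decomposition certifies tw(G) ≤ 3. For the lower bound: the 4 vertex sets {2,6}, {1,3}, {7}, {5} are disjoint, each induces a connected subgraph, and every pair is joined by at least one edge of G. Contracting each set to a single vertex therefore yields K_{4} as a minor, and since treewidth is minor-monotone, tw(G) ≥ tw(K_{4}) = 3. Hence tw(G) = 3 exactly.

3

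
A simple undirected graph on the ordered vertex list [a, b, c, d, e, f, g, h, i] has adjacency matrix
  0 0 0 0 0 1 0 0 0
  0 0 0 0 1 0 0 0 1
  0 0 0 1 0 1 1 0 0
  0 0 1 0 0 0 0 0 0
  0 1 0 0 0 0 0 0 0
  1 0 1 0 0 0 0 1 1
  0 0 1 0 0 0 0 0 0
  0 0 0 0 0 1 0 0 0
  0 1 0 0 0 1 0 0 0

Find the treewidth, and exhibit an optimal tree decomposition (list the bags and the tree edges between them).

Treewidth 1.
One such decomposition:
Bags: B1 = {f, i}  B2 = {c, f}  B3 = {f, h}  B4 = {c, g}  B5 = {b, i}  B6 = {a, f}  B7 = {c, d}  B8 = {b, e}
Tree: B1–B2, B2–B3, B2–B4, B1–B5, B1–B6, B4–B7, B5–B8

The largest bag has 2 vertices, giving width 1; this decomposition certifies tw(G) ≤ 1. Any graph with an edge has treewidth ≥ 1, and G has the edge f–i. Hence tw(G) = 1 exactly.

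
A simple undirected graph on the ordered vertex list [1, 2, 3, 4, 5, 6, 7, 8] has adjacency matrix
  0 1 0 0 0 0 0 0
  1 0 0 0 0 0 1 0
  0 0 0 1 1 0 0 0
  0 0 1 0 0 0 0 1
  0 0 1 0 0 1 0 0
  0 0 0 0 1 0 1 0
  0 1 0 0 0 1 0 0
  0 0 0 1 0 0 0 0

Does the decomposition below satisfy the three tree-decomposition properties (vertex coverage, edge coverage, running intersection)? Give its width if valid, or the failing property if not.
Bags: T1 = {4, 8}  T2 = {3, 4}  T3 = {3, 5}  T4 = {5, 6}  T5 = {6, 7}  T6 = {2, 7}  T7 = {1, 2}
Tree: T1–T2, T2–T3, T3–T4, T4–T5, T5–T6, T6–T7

Every vertex of G appears in some bag (union = {1, 2, 3, 4, 5, 6, 7, 8}); every edge is covered by a bag; and for each vertex v the set of bags containing v is connected in the bag tree. The decomposition is therefore valid. The largest bag has 2 vertices, so the width is 1.

Yes; width 1.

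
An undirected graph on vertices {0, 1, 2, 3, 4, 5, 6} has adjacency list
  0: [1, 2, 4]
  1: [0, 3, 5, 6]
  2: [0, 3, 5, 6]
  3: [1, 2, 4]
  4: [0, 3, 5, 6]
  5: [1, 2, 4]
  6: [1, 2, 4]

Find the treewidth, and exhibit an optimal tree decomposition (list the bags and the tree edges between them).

Every bag has size at most 4, so the width is 4 − 1 = 3 and tw(G) ≤ 3. For the lower bound: the 4 vertex sets {1,5}, {4,6}, {2}, {0} are disjoint, each induces a connected subgraph, and every pair is joined by at least one edge of G. Contracting each set to a single vertex therefore yields K_{4} as a minor, and since treewidth is minor-monotone, tw(G) ≥ tw(K_{4}) = 3. Hence tw(G) = 3 exactly.

Treewidth 3.
Bags: B1 = {1, 2, 4, 5}  B2 = {1, 2, 4, 6}  B3 = {0, 1, 2, 4}  B4 = {1, 2, 3, 4}
Tree: B1–B2, B2–B3, B3–B4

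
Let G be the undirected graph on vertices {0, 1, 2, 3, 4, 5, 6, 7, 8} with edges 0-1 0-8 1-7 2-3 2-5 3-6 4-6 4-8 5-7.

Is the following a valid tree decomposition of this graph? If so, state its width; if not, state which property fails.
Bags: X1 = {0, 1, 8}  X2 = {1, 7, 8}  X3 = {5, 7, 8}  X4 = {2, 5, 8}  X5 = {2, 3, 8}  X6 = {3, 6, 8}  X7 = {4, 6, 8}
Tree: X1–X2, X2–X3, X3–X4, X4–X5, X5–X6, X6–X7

Checking the three conditions: (i) the bags cover all of {0, 1, 2, 3, 4, 5, 6, 7, 8}; (ii) for each edge, some bag contains both endpoints; (iii) the bags containing any fixed vertex form a subtree. All hold, so the decomposition is valid with width 3 − 1 = 2.

Yes; width 2.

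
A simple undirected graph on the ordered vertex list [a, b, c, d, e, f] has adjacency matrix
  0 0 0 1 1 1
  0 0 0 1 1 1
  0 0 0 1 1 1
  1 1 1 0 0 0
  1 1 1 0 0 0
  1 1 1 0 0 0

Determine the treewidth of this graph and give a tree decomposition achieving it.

Treewidth 3.
One such decomposition:
Bags: B1 = {a, b, c, d}  B2 = {a, b, c, e}  B3 = {a, b, c, f}
Tree: B1–B2, B2–B3

Every bag has size at most 4, so the width is 4 − 1 = 3 and tw(G) ≤ 3. For the lower bound: the 4 vertex sets {c,d}, {a,e}, {b}, {f} are disjoint, each induces a connected subgraph, and every pair is joined by at least one edge of G. Contracting each set to a single vertex therefore yields K_{4} as a minor, and since treewidth is minor-monotone, tw(G) ≥ tw(K_{4}) = 3. Combining the bounds, tw(G) = 3.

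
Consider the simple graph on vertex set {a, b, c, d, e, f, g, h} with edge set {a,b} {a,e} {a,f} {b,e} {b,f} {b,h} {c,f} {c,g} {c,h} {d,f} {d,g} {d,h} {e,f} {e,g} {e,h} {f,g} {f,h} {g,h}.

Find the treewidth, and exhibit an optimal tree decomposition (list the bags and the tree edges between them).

Treewidth 3.
One such decomposition:
Bags: B1 = {e, f, g, h}  B2 = {c, f, g, h}  B3 = {b, e, f, h}  B4 = {d, f, g, h}  B5 = {a, b, e, f}
Tree: B1–B2, B1–B3, B2–B4, B3–B5

Each bag holds 4 vertices, so the decomposition has width 3, which upper-bounds the treewidth. Conversely, {d, f, g, h} is a clique of size 4, and the vertices of any clique must share a bag in every tree decomposition; so some bag has ≥ 4 vertices and tw(G) ≥ 3. Hence tw(G) = 3 exactly.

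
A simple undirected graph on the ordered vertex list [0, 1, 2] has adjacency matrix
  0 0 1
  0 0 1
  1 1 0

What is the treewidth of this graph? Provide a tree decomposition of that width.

Every bag has size at most 2, so the width is 2 − 1 = 1 and tw(G) ≤ 1. Any graph with an edge has treewidth ≥ 1, and G has the edge 0–2. Therefore the treewidth is 1.

Treewidth 1.
Bags: B1 = {0, 2}  B2 = {1, 2}
Tree: B1–B2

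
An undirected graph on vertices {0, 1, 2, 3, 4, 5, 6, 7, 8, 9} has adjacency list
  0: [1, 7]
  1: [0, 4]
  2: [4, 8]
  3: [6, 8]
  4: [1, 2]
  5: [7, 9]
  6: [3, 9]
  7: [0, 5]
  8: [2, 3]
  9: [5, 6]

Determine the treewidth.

2

A width-2 tree decomposition is:
Bags: B1 = {0, 5, 7}  B2 = {0, 1, 5}  B3 = {1, 4, 5}  B4 = {2, 4, 5}  B5 = {2, 5, 8}  B6 = {3, 5, 8}  B7 = {3, 5, 6}  B8 = {5, 6, 9}
Tree: B1–B2, B2–B3, B3–B4, B4–B5, B5–B6, B6–B7, B7–B8
Each bag holds 3 vertices, so the decomposition has width 2, which upper-bounds the treewidth. For the lower bound, G contains the cycle 5–7–0–1–4–2–8–3–6–9–5, so G is not a forest; only forests have treewidth ≤ 1, hence tw(G) ≥ 2. Hence tw(G) = 2 exactly.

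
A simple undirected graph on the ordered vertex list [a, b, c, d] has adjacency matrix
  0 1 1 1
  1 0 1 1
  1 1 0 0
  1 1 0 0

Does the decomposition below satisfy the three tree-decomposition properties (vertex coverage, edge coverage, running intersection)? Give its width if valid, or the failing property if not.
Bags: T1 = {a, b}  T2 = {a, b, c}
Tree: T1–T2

A tree decomposition must satisfy three properties: every vertex lies in some bag; for every edge, both endpoints lie together in some bag; and for every vertex, the bags containing it form a connected subtree. Here vertex d appears in no bag, so the decomposition is invalid.

No — vertex d appears in no bag.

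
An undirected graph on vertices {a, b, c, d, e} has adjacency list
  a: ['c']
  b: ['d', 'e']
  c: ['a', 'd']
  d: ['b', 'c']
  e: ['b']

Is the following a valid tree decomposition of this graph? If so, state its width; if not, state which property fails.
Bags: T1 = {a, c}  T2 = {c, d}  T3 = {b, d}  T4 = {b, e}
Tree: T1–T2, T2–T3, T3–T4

Yes; width 1.

Vertex coverage: the bags together contain {a, b, c, d, e}, the full vertex set. Edge coverage: each edge of G has both endpoints in at least one bag. Running intersection: for every vertex, the bags containing it form a connected subtree. All three properties hold, so this is a valid tree decomposition of width max|bag| − 1 = 1, and hence tw(G) ≤ 1.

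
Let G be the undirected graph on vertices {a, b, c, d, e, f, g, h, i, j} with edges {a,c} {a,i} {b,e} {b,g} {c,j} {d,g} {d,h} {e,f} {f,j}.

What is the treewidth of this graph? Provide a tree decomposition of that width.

Treewidth 1.
One such decomposition:
Bags: B1 = {a, i}  B2 = {a, c}  B3 = {c, j}  B4 = {f, j}  B5 = {e, f}  B6 = {b, e}  B7 = {b, g}  B8 = {d, g}  B9 = {d, h}
Tree: B1–B2, B2–B3, B3–B4, B4–B5, B5–B6, B6–B7, B7–B8, B8–B9

The largest bag has 2 vertices, giving width 1; this decomposition certifies tw(G) ≤ 1. Any graph with an edge has treewidth ≥ 1, and G has the edge i–a. The upper and lower bounds meet at 1, so that is the treewidth.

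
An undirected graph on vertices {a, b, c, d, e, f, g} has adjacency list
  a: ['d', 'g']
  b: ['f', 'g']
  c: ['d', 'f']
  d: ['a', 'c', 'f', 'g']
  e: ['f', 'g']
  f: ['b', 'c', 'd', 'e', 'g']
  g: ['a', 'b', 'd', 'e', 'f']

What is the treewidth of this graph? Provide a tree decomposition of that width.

Treewidth 2.
One such decomposition:
Bags: B1 = {b, f, g}  B2 = {d, f, g}  B3 = {c, d, f}  B4 = {e, f, g}  B5 = {a, d, g}
Tree: B1–B2, B2–B3, B2–B4, B2–B5

Every bag has size at most 3, so the width is 3 − 1 = 2 and tw(G) ≤ 2. Conversely, {a, d, g} is a clique of size 3, and the vertices of any clique must share a bag in every tree decomposition; so some bag has ≥ 3 vertices and tw(G) ≥ 2. Combining the bounds, tw(G) = 2.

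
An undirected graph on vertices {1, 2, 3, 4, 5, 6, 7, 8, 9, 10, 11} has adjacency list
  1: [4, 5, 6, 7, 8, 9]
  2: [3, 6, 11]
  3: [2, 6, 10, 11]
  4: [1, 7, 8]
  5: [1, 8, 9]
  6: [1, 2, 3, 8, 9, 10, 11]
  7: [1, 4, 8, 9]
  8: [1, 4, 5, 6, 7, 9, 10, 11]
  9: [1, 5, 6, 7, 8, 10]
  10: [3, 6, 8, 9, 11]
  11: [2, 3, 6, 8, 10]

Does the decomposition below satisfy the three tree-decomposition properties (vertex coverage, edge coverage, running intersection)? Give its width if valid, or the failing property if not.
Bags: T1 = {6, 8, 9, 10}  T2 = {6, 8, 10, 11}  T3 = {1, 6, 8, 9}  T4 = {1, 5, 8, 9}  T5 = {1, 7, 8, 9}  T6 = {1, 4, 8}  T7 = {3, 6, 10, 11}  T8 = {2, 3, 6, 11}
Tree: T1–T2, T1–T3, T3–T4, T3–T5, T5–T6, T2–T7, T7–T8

A tree decomposition must satisfy three properties: every vertex lies in some bag; for every edge, both endpoints lie together in some bag; and for every vertex, the bags containing it form a connected subtree. Here edge (7,4) lies in no bag, so the decomposition is invalid.

No — edge (7,4) lies in no bag.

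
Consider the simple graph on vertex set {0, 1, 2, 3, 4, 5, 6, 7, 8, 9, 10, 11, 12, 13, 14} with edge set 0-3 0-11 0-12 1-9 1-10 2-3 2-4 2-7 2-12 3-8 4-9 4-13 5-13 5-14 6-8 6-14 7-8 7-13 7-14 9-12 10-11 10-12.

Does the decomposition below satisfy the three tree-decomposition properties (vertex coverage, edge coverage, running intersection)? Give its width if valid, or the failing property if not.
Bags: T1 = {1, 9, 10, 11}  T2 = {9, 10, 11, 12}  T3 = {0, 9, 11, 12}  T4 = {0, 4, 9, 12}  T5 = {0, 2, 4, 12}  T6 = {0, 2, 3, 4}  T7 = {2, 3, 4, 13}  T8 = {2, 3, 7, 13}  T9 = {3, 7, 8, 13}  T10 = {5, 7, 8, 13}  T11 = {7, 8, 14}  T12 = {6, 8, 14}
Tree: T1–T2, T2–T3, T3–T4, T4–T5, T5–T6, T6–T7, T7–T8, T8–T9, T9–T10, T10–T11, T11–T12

A tree decomposition must satisfy three properties: every vertex lies in some bag; for every edge, both endpoints lie together in some bag; and for every vertex, the bags containing it form a connected subtree. Here edge (5,14) lies in no bag, so the decomposition is invalid.

No — edge (5,14) lies in no bag.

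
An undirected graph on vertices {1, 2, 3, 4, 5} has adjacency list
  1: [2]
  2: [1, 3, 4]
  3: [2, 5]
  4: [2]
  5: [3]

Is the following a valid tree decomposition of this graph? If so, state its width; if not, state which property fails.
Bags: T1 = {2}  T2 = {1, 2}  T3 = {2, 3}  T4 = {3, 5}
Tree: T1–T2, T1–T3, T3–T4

No — vertex 4 appears in no bag.

A tree decomposition must satisfy three properties: every vertex lies in some bag; for every edge, both endpoints lie together in some bag; and for every vertex, the bags containing it form a connected subtree. Here vertex 4 appears in no bag, so the decomposition is invalid.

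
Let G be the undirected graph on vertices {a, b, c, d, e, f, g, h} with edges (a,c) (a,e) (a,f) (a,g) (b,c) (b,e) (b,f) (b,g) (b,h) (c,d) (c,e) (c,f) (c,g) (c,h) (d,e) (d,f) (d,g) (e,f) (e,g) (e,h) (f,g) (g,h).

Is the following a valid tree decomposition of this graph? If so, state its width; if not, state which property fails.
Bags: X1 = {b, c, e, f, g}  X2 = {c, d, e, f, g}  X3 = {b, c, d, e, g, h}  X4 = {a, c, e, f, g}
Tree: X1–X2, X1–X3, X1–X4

A tree decomposition must satisfy three properties: every vertex lies in some bag; for every edge, both endpoints lie together in some bag; and for every vertex, the bags containing it form a connected subtree. Here bags containing vertex d are not connected in the tree, so the decomposition is invalid.

No — bags containing vertex d are not connected in the tree.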